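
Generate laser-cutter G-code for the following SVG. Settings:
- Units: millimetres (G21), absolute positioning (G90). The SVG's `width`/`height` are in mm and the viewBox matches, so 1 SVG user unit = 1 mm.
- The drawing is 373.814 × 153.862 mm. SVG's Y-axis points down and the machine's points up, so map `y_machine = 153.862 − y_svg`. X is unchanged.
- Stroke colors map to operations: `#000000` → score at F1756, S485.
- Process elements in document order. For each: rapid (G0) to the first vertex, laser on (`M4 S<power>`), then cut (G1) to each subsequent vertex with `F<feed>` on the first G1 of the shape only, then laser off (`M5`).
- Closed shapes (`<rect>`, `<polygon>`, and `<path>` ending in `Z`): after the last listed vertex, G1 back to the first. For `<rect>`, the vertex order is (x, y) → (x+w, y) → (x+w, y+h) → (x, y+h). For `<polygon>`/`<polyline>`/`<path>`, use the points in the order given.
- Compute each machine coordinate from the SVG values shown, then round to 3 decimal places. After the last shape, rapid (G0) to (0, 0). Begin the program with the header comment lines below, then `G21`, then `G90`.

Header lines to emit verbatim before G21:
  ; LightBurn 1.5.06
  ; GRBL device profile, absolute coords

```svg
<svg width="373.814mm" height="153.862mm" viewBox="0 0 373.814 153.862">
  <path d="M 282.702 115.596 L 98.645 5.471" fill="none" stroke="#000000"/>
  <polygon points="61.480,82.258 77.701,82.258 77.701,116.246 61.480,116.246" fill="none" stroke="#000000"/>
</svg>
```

; LightBurn 1.5.06
; GRBL device profile, absolute coords
G21
G90
G0 X282.702 Y38.266
M4 S485
G1 X98.645 Y148.391 F1756
M5
G0 X61.480 Y71.604
M4 S485
G1 X77.701 Y71.604 F1756
G1 X77.701 Y37.616
G1 X61.480 Y37.616
G1 X61.480 Y71.604
M5
G0 X0.000 Y0.000

viewBox `0 0 373.814 153.862` with mm width/height → 1 unit = 1 mm. Flip: y_m = 153.862 − y_svg.

**Shape 1** — `<path>` line segment, stroke `#000000` → score (S485, F1756). Machine vertices: (282.702,38.266) → (98.645,148.391). Open path.

**Shape 2** — `<polygon>` rectangle, stroke `#000000` → score (S485, F1756). Machine vertices: (61.480,71.604) → (77.701,71.604) → (77.701,37.616) → (61.480,37.616) → (61.480,71.604). Closed: final G1 returns to the first vertex.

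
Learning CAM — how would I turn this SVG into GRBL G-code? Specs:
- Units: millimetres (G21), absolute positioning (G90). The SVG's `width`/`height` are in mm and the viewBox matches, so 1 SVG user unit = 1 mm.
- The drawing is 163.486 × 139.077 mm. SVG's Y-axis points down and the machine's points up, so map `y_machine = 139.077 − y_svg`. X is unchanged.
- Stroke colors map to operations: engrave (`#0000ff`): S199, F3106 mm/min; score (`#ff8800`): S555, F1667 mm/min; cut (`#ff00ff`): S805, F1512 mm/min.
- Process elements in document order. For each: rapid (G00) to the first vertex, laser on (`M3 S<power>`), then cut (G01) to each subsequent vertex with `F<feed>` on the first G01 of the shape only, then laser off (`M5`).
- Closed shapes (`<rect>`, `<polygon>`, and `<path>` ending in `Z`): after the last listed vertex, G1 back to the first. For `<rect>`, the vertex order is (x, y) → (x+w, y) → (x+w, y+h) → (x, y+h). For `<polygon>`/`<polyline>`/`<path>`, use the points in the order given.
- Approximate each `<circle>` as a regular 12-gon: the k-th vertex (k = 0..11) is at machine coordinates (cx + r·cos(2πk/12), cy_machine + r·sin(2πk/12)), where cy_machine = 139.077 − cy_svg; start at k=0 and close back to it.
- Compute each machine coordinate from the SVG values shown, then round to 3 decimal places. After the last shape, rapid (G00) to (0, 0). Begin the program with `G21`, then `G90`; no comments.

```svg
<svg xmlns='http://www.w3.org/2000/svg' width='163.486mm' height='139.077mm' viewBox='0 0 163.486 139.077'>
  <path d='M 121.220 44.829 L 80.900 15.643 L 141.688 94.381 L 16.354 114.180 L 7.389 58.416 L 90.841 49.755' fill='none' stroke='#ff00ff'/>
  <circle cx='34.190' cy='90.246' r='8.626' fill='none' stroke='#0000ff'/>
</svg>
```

G21
G90
G00 X121.220 Y94.248
M3 S805
G01 X80.900 Y123.434 F1512
G01 X141.688 Y44.696
G01 X16.354 Y24.897
G01 X7.389 Y80.661
G01 X90.841 Y89.322
M5
G00 X42.816 Y48.831
M3 S199
G01 X41.660 Y53.144 F3106
G01 X38.503 Y56.301
G01 X34.190 Y57.457
G01 X29.877 Y56.301
G01 X26.720 Y53.144
G01 X25.564 Y48.831
G01 X26.720 Y44.518
G01 X29.877 Y41.361
G01 X34.190 Y40.205
G01 X38.503 Y41.361
G01 X41.660 Y44.518
G01 X42.816 Y48.831
M5
G00 X0.000 Y0.000

viewBox `0 0 163.486 139.077` with mm width/height → 1 unit = 1 mm. Flip: y_m = 139.077 − y_svg.

**Shape 1** — `<path>` open polyline, stroke `#ff00ff` → cut (S805, F1512). Machine vertices: (121.220,94.248) → (80.900,123.434) → (141.688,44.696) → (16.354,24.897) → (7.389,80.661) → (90.841,89.322). Open path.

**Shape 2** — `<circle>` circle, stroke `#0000ff` → engrave (S199, F3106). Machine vertices: (42.816,48.831) → (41.660,53.144) → (38.503,56.301) → (34.190,57.457) → (29.877,56.301) → (26.720,53.144) → (25.564,48.831) → (26.720,44.518) → (29.877,41.361) → (34.190,40.205) → (38.503,41.361) → (41.660,44.518) → (42.816,48.831). Closed: final G1 returns to the first vertex.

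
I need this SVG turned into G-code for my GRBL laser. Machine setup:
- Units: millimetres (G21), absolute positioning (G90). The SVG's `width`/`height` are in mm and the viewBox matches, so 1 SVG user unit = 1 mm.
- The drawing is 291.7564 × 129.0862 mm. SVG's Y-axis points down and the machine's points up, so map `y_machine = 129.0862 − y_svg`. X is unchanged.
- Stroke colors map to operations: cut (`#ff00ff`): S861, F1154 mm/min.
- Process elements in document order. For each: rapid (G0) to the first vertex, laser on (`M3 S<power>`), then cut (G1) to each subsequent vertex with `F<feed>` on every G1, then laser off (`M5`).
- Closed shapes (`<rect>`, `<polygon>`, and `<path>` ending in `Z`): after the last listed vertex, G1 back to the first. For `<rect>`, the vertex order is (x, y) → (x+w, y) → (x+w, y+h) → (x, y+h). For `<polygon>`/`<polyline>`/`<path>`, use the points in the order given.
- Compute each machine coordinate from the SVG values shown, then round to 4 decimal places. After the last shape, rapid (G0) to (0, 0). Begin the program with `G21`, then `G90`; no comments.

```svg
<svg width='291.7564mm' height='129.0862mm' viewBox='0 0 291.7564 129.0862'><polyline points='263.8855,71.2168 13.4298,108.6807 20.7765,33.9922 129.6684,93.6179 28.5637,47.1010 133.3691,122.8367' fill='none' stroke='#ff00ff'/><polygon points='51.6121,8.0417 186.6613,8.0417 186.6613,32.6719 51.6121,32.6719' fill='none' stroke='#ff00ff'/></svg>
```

Since the viewBox matches the mm dimensions, user units are millimetres directly. The only transform is the Y-flip y_m = 129.0862 − y_svg.

Shape 1 is a open polyline drawn with `<polyline>`. Its stroke #ff00ff means cut at S861, F1154. After flipping Y the toolpath is (263.8855,57.8694) → (13.4298,20.4055) → (20.7765,95.0940) → (129.6684,35.4683) → (28.5637,81.9852) → (133.3691,6.2495).

Shape 2 is a rectangle drawn with `<polygon>`. Its stroke #ff00ff means cut at S861, F1154. After flipping Y the toolpath is (51.6121,121.0445) → (186.6613,121.0445) → (186.6613,96.4143) → (51.6121,96.4143) → (51.6121,121.0445), returning to the start.

G21
G90
G0 X263.8855 Y57.8694
M3 S861
G1 X13.4298 Y20.4055 F1154
G1 X20.7765 Y95.0940 F1154
G1 X129.6684 Y35.4683 F1154
G1 X28.5637 Y81.9852 F1154
G1 X133.3691 Y6.2495 F1154
M5
G0 X51.6121 Y121.0445
M3 S861
G1 X186.6613 Y121.0445 F1154
G1 X186.6613 Y96.4143 F1154
G1 X51.6121 Y96.4143 F1154
G1 X51.6121 Y121.0445 F1154
M5
G0 X0.0000 Y0.0000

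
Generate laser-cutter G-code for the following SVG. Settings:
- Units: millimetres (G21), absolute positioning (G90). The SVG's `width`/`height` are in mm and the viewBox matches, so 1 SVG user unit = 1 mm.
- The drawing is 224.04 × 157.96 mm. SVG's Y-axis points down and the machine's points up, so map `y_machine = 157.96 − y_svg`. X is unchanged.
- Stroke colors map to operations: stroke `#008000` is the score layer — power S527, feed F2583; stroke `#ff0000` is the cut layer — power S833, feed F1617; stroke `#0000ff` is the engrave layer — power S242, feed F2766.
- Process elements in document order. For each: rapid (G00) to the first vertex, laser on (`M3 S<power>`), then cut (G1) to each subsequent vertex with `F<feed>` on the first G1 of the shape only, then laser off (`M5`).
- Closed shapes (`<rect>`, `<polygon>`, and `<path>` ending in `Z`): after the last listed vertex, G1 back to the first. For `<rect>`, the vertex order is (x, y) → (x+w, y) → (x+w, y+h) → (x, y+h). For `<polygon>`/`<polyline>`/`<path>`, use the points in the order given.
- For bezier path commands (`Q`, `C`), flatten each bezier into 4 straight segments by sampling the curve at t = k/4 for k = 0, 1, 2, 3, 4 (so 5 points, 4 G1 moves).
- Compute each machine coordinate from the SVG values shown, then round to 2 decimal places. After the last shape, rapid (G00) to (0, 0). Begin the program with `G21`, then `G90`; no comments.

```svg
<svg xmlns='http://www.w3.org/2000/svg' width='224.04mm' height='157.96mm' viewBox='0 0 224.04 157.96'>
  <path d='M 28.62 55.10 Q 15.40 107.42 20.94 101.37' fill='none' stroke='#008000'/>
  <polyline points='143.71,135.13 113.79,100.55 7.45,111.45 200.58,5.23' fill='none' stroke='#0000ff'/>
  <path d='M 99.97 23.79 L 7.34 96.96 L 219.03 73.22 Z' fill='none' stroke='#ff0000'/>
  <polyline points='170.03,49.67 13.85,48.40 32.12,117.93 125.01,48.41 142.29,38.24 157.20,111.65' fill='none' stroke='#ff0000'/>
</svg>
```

G21
G90
G00 X28.62 Y102.86
M3 S527
G1 X23.18 Y80.35 F2583
G1 X20.09 Y65.13
G1 X19.34 Y57.21
G1 X20.94 Y56.59
M5
G00 X143.71 Y22.83
M3 S242
G1 X113.79 Y57.41 F2766
G1 X7.45 Y46.51
G1 X200.58 Y152.73
M5
G00 X99.97 Y134.17
M3 S833
G1 X7.34 Y61.00 F1617
G1 X219.03 Y84.74
G1 X99.97 Y134.17
M5
G00 X170.03 Y108.29
M3 S833
G1 X13.85 Y109.56 F1617
G1 X32.12 Y40.03
G1 X125.01 Y109.55
G1 X142.29 Y119.72
G1 X157.20 Y46.31
M5
G00 X0.00 Y0.00

viewBox `0 0 224.04 157.96` with mm width/height → 1 unit = 1 mm. Flip: y_m = 157.96 − y_svg.

**Shape 1** — `<path>` quadratic bezier, stroke `#008000` → score (S527, F2583). Control points (SVG): P0=(28.62,55.10), P1=(15.40,107.42), P2=(20.94,101.37); sampled at t=k/4. Machine vertices: (28.62,102.86) → (23.18,80.35) → (20.09,65.13) → (19.34,57.21) → (20.94,56.59). Open path.

**Shape 2** — `<polyline>` open polyline, stroke `#0000ff` → engrave (S242, F2766). Machine vertices: (143.71,22.83) → (113.79,57.41) → (7.45,46.51) → (200.58,152.73). Open path.

**Shape 3** — `<path>` closed polygon, stroke `#ff0000` → cut (S833, F1617). Machine vertices: (99.97,134.17) → (7.34,61.00) → (219.03,84.74) → (99.97,134.17). Closed: final G1 returns to the first vertex.

**Shape 4** — `<polyline>` open polyline, stroke `#ff0000` → cut (S833, F1617). Machine vertices: (170.03,108.29) → (13.85,109.56) → (32.12,40.03) → (125.01,109.55) → (142.29,119.72) → (157.20,46.31). Open path.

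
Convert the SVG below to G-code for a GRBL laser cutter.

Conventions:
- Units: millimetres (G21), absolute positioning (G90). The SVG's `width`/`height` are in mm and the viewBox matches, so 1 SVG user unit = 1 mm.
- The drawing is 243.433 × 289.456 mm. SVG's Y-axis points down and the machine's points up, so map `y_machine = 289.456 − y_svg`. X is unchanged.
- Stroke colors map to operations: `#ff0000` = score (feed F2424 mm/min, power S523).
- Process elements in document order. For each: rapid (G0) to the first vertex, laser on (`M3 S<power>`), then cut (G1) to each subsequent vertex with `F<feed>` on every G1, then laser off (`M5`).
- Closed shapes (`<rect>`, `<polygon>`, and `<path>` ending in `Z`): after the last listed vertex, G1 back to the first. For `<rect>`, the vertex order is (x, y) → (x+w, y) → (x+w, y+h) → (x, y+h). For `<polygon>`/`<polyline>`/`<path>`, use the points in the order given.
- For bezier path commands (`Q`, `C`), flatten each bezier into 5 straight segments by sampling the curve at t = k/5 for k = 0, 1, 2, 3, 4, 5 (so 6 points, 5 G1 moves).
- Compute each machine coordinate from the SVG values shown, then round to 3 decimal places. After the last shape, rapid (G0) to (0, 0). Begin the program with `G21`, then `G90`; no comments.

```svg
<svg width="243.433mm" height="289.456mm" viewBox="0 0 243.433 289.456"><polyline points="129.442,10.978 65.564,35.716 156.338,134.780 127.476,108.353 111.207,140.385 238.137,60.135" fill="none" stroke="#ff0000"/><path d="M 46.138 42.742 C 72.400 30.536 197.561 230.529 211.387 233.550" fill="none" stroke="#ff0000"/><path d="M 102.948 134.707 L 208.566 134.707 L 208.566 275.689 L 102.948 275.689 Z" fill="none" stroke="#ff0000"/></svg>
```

1 u = 1 mm; y_m = 289.456 − y.

[1] `<polyline>` open polyline, #ff0000→score S523 F2424: (129.442,278.478) → (65.564,253.740) → (156.338,154.676) → (127.476,181.103) → (111.207,149.071) → (238.137,229.321)

[2] `<path>` cubic bezier, #ff0000→score S523 F2424: (46.138,246.714) → (72.081,231.847) → (111.669,185.693) → (154.810,127.891) → (191.413,78.082) → (211.387,55.906)

[3] `<path>` rectangle, #ff0000→score S523 F2424: (102.948,154.749) → (208.566,154.749) → (208.566,13.767) → (102.948,13.767) → (102.948,154.749) (closed)

G21
G90
G0 X129.442 Y278.478
M3 S523
G1 X65.564 Y253.740 F2424
G1 X156.338 Y154.676 F2424
G1 X127.476 Y181.103 F2424
G1 X111.207 Y149.071 F2424
G1 X238.137 Y229.321 F2424
M5
G0 X46.138 Y246.714
M3 S523
G1 X72.081 Y231.847 F2424
G1 X111.669 Y185.693 F2424
G1 X154.810 Y127.891 F2424
G1 X191.413 Y78.082 F2424
G1 X211.387 Y55.906 F2424
M5
G0 X102.948 Y154.749
M3 S523
G1 X208.566 Y154.749 F2424
G1 X208.566 Y13.767 F2424
G1 X102.948 Y13.767 F2424
G1 X102.948 Y154.749 F2424
M5
G0 X0.000 Y0.000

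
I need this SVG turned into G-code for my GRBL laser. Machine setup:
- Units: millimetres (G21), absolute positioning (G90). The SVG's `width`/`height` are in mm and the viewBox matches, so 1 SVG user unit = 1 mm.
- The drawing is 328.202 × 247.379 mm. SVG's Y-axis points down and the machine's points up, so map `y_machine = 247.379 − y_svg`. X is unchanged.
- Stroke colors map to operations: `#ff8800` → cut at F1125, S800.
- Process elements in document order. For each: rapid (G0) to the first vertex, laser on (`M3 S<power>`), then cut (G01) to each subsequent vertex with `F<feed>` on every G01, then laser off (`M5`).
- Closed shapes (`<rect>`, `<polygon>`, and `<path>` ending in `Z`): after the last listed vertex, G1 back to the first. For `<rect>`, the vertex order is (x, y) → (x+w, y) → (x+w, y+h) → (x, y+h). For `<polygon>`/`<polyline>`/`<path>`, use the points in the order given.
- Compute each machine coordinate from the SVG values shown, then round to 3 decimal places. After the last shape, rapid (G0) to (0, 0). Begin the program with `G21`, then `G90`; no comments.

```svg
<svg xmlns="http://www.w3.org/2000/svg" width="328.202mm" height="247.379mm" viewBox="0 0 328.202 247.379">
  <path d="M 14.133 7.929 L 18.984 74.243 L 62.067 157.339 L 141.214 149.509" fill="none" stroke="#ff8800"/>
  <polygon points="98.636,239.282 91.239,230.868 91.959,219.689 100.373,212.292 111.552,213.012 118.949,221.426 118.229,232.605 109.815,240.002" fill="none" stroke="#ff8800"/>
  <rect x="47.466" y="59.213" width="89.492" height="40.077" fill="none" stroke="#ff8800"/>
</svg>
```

G21
G90
G0 X14.133 Y239.450
M3 S800
G01 X18.984 Y173.136 F1125
G01 X62.067 Y90.040 F1125
G01 X141.214 Y97.870 F1125
M5
G0 X98.636 Y8.097
M3 S800
G01 X91.239 Y16.511 F1125
G01 X91.959 Y27.690 F1125
G01 X100.373 Y35.087 F1125
G01 X111.552 Y34.367 F1125
G01 X118.949 Y25.953 F1125
G01 X118.229 Y14.774 F1125
G01 X109.815 Y7.377 F1125
G01 X98.636 Y8.097 F1125
M5
G0 X47.466 Y188.166
M3 S800
G01 X136.958 Y188.166 F1125
G01 X136.958 Y148.089 F1125
G01 X47.466 Y148.089 F1125
G01 X47.466 Y188.166 F1125
M5
G0 X0.000 Y0.000

viewBox `0 0 328.202 247.379` with mm width/height → 1 unit = 1 mm. Flip: y_m = 247.379 − y_svg.

**Shape 1** — `<path>` open polyline, stroke `#ff8800` → cut (S800, F1125). Machine vertices: (14.133,239.450) → (18.984,173.136) → (62.067,90.040) → (141.214,97.870). Open path.

**Shape 2** — `<polygon>` regular polygon, stroke `#ff8800` → cut (S800, F1125). Machine vertices: (98.636,8.097) → (91.239,16.511) → (91.959,27.690) → (100.373,35.087) → (111.552,34.367) → (118.949,25.953) → (118.229,14.774) → (109.815,7.377) → (98.636,8.097). Closed: final G1 returns to the first vertex.

**Shape 3** — `<rect>` rectangle, stroke `#ff8800` → cut (S800, F1125). Machine vertices: (47.466,188.166) → (136.958,188.166) → (136.958,148.089) → (47.466,148.089) → (47.466,188.166). Closed: final G1 returns to the first vertex.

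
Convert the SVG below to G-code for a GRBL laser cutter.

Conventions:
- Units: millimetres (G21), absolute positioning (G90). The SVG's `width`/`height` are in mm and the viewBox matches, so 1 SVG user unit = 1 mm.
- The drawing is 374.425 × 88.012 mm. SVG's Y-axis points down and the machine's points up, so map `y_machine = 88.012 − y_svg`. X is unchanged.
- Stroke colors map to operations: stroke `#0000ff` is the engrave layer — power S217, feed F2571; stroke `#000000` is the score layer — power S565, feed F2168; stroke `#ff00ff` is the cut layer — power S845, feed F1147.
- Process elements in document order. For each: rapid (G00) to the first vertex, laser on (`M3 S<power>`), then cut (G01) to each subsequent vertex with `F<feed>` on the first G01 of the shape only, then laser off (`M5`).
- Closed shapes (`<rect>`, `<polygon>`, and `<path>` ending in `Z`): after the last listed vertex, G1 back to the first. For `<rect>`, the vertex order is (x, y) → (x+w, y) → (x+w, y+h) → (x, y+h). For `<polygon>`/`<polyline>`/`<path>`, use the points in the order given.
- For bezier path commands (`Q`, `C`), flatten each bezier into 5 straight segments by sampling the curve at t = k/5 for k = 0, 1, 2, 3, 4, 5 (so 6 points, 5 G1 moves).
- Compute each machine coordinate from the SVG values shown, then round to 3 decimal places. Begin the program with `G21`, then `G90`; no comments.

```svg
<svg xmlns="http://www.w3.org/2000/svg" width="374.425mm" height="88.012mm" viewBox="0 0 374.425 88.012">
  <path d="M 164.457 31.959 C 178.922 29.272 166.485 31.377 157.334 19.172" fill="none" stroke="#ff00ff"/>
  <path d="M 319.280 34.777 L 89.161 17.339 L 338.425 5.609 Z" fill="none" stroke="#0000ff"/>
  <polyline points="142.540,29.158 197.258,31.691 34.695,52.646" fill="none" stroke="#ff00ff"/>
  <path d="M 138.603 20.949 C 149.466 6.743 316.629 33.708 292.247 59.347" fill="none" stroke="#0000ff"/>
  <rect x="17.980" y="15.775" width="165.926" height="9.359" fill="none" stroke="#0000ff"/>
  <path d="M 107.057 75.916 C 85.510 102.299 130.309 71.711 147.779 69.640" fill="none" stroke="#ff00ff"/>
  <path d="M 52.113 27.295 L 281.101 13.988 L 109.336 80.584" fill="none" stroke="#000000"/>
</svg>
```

G21
G90
G00 X164.457 Y56.053
M3 S845
G01 X170.149 Y57.243 F1147
G01 X170.834 Y58.200
G01 X167.960 Y59.840
G01 X162.977 Y63.081
G01 X157.334 Y68.840
M5
G00 X319.280 Y53.235
M3 S217
G01 X89.161 Y70.673 F2571
G01 X338.425 Y82.403
G01 X319.280 Y53.235
M5
G00 X142.540 Y58.854
M3 S845
G01 X197.258 Y56.321 F1147
G01 X34.695 Y35.366
M5
G00 X138.603 Y67.063
M3 S217
G01 X161.094 Y70.986 F2571
G01 X204.401 Y67.068
G01 X251.826 Y57.348
G01 X286.674 Y43.868
G01 X292.247 Y28.665
M5
G00 X17.980 Y72.237
M3 S217
G01 X183.906 Y72.237 F2571
G01 X183.906 Y62.878
G01 X17.980 Y62.878
G01 X17.980 Y72.237
M5
G00 X107.057 Y12.096
M3 S845
G01 X101.341 Y2.419 F1147
G01 X107.051 Y2.311
G01 X119.692 Y7.670
G01 X134.767 Y14.391
G01 X147.779 Y18.372
M5
G00 X52.113 Y60.717
M3 S565
G01 X281.101 Y74.024 F2168
G01 X109.336 Y7.428
M5

1 u = 1 mm; y_m = 88.012 − y.

[1] `<path>` cubic bezier, #ff00ff→cut S845 F1147: (164.457,56.053) → (170.149,57.243) → (170.834,58.200) → (167.960,59.840) → (162.977,63.081) → (157.334,68.840)

[2] `<path>` closed polygon, #0000ff→engrave S217 F2571: (319.280,53.235) → (89.161,70.673) → (338.425,82.403) → (319.280,53.235) (closed)

[3] `<polyline>` open polyline, #ff00ff→cut S845 F1147: (142.540,58.854) → (197.258,56.321) → (34.695,35.366)

[4] `<path>` cubic bezier, #0000ff→engrave S217 F2571: (138.603,67.063) → (161.094,70.986) → (204.401,67.068) → (251.826,57.348) → (286.674,43.868) → (292.247,28.665)

[5] `<rect>` rectangle, #0000ff→engrave S217 F2571: (17.980,72.237) → (183.906,72.237) → (183.906,62.878) → (17.980,62.878) → (17.980,72.237) (closed)

[6] `<path>` cubic bezier, #ff00ff→cut S845 F1147: (107.057,12.096) → (101.341,2.419) → (107.051,2.311) → (119.692,7.670) → (134.767,14.391) → (147.779,18.372)

[7] `<path>` open polyline, #000000→score S565 F2168: (52.113,60.717) → (281.101,74.024) → (109.336,7.428)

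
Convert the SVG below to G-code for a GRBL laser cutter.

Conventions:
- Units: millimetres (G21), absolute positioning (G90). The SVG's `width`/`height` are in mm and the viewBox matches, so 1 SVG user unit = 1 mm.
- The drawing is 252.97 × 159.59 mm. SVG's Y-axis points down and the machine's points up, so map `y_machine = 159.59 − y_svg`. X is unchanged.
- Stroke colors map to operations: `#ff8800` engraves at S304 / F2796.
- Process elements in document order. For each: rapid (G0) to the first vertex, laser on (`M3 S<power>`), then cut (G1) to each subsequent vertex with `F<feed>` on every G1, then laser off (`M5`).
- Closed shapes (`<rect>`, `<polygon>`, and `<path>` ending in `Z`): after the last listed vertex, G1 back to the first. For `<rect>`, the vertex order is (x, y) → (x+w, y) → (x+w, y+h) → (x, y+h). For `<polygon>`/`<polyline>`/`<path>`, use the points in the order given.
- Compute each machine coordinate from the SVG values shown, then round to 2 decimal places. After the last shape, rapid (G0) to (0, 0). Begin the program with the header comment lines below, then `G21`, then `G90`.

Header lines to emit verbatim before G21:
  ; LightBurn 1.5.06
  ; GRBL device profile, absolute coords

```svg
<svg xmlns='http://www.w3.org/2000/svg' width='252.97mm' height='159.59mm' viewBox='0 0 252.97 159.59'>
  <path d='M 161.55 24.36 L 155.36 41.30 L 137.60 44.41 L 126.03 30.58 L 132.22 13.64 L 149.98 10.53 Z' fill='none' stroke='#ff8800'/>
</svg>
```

viewBox `0 0 252.97 159.59` with mm width/height → 1 unit = 1 mm. Flip: y_m = 159.59 − y_svg.

**Shape 1** — `<path>` regular polygon, stroke `#ff8800` → engrave (S304, F2796). Machine vertices: (161.55,135.23) → (155.36,118.29) → (137.60,115.18) → (126.03,129.01) → (132.22,145.95) → (149.98,149.06) → (161.55,135.23). Closed: final G1 returns to the first vertex.

; LightBurn 1.5.06
; GRBL device profile, absolute coords
G21
G90
G0 X161.55 Y135.23
M3 S304
G1 X155.36 Y118.29 F2796
G1 X137.60 Y115.18 F2796
G1 X126.03 Y129.01 F2796
G1 X132.22 Y145.95 F2796
G1 X149.98 Y149.06 F2796
G1 X161.55 Y135.23 F2796
M5
G0 X0.00 Y0.00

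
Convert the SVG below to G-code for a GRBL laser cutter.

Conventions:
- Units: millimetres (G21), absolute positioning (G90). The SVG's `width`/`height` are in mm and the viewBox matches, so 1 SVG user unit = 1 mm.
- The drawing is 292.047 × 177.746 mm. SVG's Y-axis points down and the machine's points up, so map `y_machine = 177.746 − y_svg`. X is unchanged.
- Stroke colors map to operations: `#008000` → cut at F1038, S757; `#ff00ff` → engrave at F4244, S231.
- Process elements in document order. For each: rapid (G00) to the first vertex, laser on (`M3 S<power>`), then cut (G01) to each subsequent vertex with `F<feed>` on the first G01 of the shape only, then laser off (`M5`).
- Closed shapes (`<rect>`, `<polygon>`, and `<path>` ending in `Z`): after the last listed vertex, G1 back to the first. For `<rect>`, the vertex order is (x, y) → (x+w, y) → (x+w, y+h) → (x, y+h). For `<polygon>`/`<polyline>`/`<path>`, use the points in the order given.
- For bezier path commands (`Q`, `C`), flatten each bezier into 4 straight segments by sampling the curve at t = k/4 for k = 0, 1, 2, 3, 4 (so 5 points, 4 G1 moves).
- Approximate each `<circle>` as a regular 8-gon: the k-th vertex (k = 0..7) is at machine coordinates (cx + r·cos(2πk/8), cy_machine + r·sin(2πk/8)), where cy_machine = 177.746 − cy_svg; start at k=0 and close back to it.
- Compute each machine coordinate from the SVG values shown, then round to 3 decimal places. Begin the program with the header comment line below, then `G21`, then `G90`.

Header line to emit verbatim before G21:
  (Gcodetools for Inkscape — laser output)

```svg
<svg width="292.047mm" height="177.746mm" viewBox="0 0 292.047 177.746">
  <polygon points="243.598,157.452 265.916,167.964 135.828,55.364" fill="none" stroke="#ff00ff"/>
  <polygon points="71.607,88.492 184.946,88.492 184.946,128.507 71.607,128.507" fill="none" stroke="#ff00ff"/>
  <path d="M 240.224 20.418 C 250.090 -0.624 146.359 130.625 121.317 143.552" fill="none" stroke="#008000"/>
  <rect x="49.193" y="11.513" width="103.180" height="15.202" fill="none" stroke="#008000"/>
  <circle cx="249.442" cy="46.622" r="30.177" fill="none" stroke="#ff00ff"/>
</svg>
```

(Gcodetools for Inkscape — laser output)
G21
G90
G00 X243.598 Y20.294
M3 S231
G01 X265.916 Y9.782 F4244
G01 X135.828 Y122.382
G01 X243.598 Y20.294
M5
G00 X71.607 Y89.254
M3 S231
G01 X184.946 Y89.254 F4244
G01 X184.946 Y49.239
G01 X71.607 Y49.239
G01 X71.607 Y89.254
M5
G00 X240.224 Y157.328
M3 S757
G01 X229.329 Y148.783 F1038
G01 X193.861 Y108.499
G01 X151.848 Y61.846
G01 X121.317 Y34.194
M5
G00 X49.193 Y166.233
M3 S757
G01 X152.373 Y166.233 F1038
G01 X152.373 Y151.031
G01 X49.193 Y151.031
G01 X49.193 Y166.233
M5
G00 X279.619 Y131.124
M3 S231
G01 X270.780 Y152.462 F4244
G01 X249.442 Y161.301
G01 X228.104 Y152.462
G01 X219.265 Y131.124
G01 X228.104 Y109.786
G01 X249.442 Y100.947
G01 X270.780 Y109.786
G01 X279.619 Y131.124
M5

1 u = 1 mm; y_m = 177.746 − y.

[1] `<polygon>` closed polygon, #ff00ff→engrave S231 F4244: (243.598,20.294) → (265.916,9.782) → (135.828,122.382) → (243.598,20.294) (closed)

[2] `<polygon>` rectangle, #ff00ff→engrave S231 F4244: (71.607,89.254) → (184.946,89.254) → (184.946,49.239) → (71.607,49.239) → (71.607,89.254) (closed)

[3] `<path>` cubic bezier, #008000→cut S757 F1038: (240.224,157.328) → (229.329,148.783) → (193.861,108.499) → (151.848,61.846) → (121.317,34.194)

[4] `<rect>` rectangle, #008000→cut S757 F1038: (49.193,166.233) → (152.373,166.233) → (152.373,151.031) → (49.193,151.031) → (49.193,166.233) (closed)

[5] `<circle>` circle, #ff00ff→engrave S231 F4244: (279.619,131.124) → (270.780,152.462) → (249.442,161.301) → (228.104,152.462) → (219.265,131.124) → (228.104,109.786) → (249.442,100.947) → (270.780,109.786) → (279.619,131.124) (closed)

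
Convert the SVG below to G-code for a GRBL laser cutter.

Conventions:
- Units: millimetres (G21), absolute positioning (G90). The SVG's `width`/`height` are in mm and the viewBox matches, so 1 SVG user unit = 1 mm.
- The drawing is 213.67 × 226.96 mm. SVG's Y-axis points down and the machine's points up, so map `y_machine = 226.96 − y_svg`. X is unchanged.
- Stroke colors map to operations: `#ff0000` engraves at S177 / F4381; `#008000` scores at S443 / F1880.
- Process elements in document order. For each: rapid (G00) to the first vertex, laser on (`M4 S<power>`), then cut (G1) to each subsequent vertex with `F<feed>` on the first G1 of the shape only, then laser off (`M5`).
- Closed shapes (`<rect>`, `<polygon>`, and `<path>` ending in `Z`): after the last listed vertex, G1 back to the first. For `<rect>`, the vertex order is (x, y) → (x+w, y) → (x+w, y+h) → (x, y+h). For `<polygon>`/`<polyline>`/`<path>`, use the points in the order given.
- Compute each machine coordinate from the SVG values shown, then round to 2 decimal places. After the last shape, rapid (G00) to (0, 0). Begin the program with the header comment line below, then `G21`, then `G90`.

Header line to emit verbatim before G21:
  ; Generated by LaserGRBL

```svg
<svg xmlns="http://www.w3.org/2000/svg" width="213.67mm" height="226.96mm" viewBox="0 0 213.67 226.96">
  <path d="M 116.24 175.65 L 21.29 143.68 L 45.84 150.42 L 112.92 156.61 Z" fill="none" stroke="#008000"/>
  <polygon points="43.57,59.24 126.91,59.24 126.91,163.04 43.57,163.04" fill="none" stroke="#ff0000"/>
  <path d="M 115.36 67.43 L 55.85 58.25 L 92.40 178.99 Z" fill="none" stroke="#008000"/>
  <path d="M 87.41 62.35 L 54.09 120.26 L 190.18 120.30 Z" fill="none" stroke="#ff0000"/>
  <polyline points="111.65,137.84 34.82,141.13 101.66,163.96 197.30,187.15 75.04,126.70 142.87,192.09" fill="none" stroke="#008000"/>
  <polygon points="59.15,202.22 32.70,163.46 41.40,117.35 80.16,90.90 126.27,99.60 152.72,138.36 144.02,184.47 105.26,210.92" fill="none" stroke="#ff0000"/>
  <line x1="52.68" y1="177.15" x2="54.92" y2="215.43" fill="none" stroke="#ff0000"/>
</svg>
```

; Generated by LaserGRBL
G21
G90
G00 X116.24 Y51.31
M4 S443
G1 X21.29 Y83.28 F1880
G1 X45.84 Y76.54
G1 X112.92 Y70.35
G1 X116.24 Y51.31
M5
G00 X43.57 Y167.72
M4 S177
G1 X126.91 Y167.72 F4381
G1 X126.91 Y63.92
G1 X43.57 Y63.92
G1 X43.57 Y167.72
M5
G00 X115.36 Y159.53
M4 S443
G1 X55.85 Y168.71 F1880
G1 X92.40 Y47.97
G1 X115.36 Y159.53
M5
G00 X87.41 Y164.61
M4 S177
G1 X54.09 Y106.70 F4381
G1 X190.18 Y106.66
G1 X87.41 Y164.61
M5
G00 X111.65 Y89.12
M4 S443
G1 X34.82 Y85.83 F1880
G1 X101.66 Y63.00
G1 X197.30 Y39.81
G1 X75.04 Y100.26
G1 X142.87 Y34.87
M5
G00 X59.15 Y24.74
M4 S177
G1 X32.70 Y63.50 F4381
G1 X41.40 Y109.61
G1 X80.16 Y136.06
G1 X126.27 Y127.36
G1 X152.72 Y88.60
G1 X144.02 Y42.49
G1 X105.26 Y16.04
G1 X59.15 Y24.74
M5
G00 X52.68 Y49.81
M4 S177
G1 X54.92 Y11.53 F4381
M5
G00 X0.00 Y0.00

viewBox `0 0 213.67 226.96` with mm width/height → 1 unit = 1 mm. Flip: y_m = 226.96 − y_svg.

**Shape 1** — `<path>` closed polygon, stroke `#008000` → score (S443, F1880). Machine vertices: (116.24,51.31) → (21.29,83.28) → (45.84,76.54) → (112.92,70.35) → (116.24,51.31). Closed: final G1 returns to the first vertex.

**Shape 2** — `<polygon>` rectangle, stroke `#ff0000` → engrave (S177, F4381). Machine vertices: (43.57,167.72) → (126.91,167.72) → (126.91,63.92) → (43.57,63.92) → (43.57,167.72). Closed: final G1 returns to the first vertex.

**Shape 3** — `<path>` closed polygon, stroke `#008000` → score (S443, F1880). Machine vertices: (115.36,159.53) → (55.85,168.71) → (92.40,47.97) → (115.36,159.53). Closed: final G1 returns to the first vertex.

**Shape 4** — `<path>` closed polygon, stroke `#ff0000` → engrave (S177, F4381). Machine vertices: (87.41,164.61) → (54.09,106.70) → (190.18,106.66) → (87.41,164.61). Closed: final G1 returns to the first vertex.

**Shape 5** — `<polyline>` open polyline, stroke `#008000` → score (S443, F1880). Machine vertices: (111.65,89.12) → (34.82,85.83) → (101.66,63.00) → (197.30,39.81) → (75.04,100.26) → (142.87,34.87). Open path.

**Shape 6** — `<polygon>` regular polygon, stroke `#ff0000` → engrave (S177, F4381). Machine vertices: (59.15,24.74) → (32.70,63.50) → (41.40,109.61) → (80.16,136.06) → (126.27,127.36) → (152.72,88.60) → (144.02,42.49) → (105.26,16.04) → (59.15,24.74). Closed: final G1 returns to the first vertex.

**Shape 7** — `<line>` line segment, stroke `#ff0000` → engrave (S177, F4381). Machine vertices: (52.68,49.81) → (54.92,11.53). Open path.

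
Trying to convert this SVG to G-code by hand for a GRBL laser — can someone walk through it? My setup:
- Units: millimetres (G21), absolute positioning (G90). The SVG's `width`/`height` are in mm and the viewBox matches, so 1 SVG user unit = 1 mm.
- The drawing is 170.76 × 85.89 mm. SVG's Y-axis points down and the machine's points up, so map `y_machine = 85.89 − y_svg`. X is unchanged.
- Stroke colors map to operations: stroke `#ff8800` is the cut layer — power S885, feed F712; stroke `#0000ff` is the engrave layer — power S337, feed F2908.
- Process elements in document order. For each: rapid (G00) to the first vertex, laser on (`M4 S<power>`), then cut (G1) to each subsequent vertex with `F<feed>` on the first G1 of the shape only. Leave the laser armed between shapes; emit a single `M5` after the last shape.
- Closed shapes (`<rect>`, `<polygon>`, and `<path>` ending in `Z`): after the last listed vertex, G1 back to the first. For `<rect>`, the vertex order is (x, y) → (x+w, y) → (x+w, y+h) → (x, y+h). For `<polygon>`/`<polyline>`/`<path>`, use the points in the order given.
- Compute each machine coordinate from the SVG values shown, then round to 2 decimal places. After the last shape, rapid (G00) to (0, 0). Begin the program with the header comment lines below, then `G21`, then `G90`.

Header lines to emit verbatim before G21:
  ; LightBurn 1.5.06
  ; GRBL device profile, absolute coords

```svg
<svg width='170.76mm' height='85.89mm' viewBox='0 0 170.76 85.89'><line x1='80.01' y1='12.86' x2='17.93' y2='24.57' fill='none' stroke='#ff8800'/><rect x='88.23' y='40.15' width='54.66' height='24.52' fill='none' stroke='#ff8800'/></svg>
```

viewBox `0 0 170.76 85.89` with mm width/height → 1 unit = 1 mm. Flip: y_m = 85.89 − y_svg.

**Shape 1** — `<line>` line segment, stroke `#ff8800` → cut (S885, F712). Machine vertices: (80.01,73.03) → (17.93,61.32). Open path.

**Shape 2** — `<rect>` rectangle, stroke `#ff8800` → cut (S885, F712). Machine vertices: (88.23,45.74) → (142.89,45.74) → (142.89,21.22) → (88.23,21.22) → (88.23,45.74). Closed: final G1 returns to the first vertex.

; LightBurn 1.5.06
; GRBL device profile, absolute coords
G21
G90
G00 X80.01 Y73.03
M4 S885
G1 X17.93 Y61.32 F712
G00 X88.23 Y45.74
M4 S885
G1 X142.89 Y45.74 F712
G1 X142.89 Y21.22
G1 X88.23 Y21.22
G1 X88.23 Y45.74
M5
G00 X0.00 Y0.00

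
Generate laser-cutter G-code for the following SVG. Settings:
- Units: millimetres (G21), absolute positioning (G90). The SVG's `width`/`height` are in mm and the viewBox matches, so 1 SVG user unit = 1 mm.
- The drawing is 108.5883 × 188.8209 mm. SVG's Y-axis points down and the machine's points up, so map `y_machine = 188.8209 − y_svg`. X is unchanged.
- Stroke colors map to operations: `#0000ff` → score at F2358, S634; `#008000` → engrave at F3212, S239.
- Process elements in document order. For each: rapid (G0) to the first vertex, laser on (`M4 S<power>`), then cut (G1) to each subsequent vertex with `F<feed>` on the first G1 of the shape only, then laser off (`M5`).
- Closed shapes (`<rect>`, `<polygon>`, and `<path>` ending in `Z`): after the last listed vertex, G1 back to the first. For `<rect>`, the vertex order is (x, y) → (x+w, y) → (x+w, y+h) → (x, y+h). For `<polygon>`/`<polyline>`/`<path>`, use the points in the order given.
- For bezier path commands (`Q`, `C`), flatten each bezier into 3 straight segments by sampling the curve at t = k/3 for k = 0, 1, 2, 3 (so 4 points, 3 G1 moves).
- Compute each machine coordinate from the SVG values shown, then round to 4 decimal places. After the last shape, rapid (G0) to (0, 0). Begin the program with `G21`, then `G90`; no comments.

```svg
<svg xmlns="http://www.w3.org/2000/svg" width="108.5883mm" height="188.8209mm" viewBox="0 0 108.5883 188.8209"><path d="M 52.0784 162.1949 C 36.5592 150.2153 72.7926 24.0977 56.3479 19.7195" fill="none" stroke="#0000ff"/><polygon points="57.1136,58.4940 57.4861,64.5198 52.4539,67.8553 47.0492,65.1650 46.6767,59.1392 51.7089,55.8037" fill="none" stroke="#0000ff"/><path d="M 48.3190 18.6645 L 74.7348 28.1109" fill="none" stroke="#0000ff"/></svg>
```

viewBox `0 0 108.5883 188.8209` with mm width/height → 1 unit = 1 mm. Flip: y_m = 188.8209 − y_svg.

**Shape 1** — `<path>` cubic bezier, stroke `#0000ff` → score (S634, F2358). Control points (SVG): P0=(52.0784,162.1949), P1=(36.5592,150.2153), P2=(72.7926,24.0977), P3=(56.3479,19.7195); sampled at t=k/3. Machine vertices: (52.0784,26.6260) → (49.9423,67.9154) → (59.1010,132.8796) → (56.3479,169.1014). Open path.

**Shape 2** — `<polygon>` regular polygon, stroke `#0000ff` → score (S634, F2358). Machine vertices: (57.1136,130.3269) → (57.4861,124.3011) → (52.4539,120.9656) → (47.0492,123.6559) → (46.6767,129.6817) → (51.7089,133.0172) → (57.1136,130.3269). Closed: final G1 returns to the first vertex.

**Shape 3** — `<path>` line segment, stroke `#0000ff` → score (S634, F2358). Machine vertices: (48.3190,170.1564) → (74.7348,160.7100). Open path.

G21
G90
G0 X52.0784 Y26.6260
M4 S634
G1 X49.9423 Y67.9154 F2358
G1 X59.1010 Y132.8796
G1 X56.3479 Y169.1014
M5
G0 X57.1136 Y130.3269
M4 S634
G1 X57.4861 Y124.3011 F2358
G1 X52.4539 Y120.9656
G1 X47.0492 Y123.6559
G1 X46.6767 Y129.6817
G1 X51.7089 Y133.0172
G1 X57.1136 Y130.3269
M5
G0 X48.3190 Y170.1564
M4 S634
G1 X74.7348 Y160.7100 F2358
M5
G0 X0.0000 Y0.0000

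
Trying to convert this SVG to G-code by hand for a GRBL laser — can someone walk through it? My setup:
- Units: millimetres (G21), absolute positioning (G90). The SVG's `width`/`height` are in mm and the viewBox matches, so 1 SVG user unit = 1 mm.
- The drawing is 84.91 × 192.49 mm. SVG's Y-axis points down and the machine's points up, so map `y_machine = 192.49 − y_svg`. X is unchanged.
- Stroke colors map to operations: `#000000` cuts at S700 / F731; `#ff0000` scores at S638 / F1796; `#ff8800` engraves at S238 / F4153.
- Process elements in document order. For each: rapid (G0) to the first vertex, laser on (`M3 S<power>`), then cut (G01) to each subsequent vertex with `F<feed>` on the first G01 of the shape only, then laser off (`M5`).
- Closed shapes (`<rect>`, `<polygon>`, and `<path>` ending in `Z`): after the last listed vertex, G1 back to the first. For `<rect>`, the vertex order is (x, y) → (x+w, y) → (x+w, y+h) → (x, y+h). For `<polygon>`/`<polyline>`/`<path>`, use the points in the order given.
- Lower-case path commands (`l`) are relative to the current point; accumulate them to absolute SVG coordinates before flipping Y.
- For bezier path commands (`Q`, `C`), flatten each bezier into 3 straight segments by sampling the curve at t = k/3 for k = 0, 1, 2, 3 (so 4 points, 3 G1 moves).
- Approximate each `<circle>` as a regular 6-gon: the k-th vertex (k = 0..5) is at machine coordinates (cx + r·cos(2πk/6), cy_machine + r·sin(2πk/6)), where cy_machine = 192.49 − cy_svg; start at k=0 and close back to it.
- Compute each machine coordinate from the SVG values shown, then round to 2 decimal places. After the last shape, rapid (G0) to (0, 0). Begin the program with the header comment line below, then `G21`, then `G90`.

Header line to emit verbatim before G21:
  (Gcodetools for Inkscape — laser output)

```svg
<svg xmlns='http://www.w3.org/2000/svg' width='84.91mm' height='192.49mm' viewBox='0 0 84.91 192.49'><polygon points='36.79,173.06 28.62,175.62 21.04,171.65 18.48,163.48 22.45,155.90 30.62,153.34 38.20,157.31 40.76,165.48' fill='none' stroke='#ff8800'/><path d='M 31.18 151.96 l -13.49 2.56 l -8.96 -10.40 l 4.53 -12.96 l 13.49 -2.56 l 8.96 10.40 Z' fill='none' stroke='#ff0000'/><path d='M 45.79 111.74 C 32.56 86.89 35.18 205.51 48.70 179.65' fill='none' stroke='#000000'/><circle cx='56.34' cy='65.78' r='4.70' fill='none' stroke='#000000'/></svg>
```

(Gcodetools for Inkscape — laser output)
G21
G90
G0 X36.79 Y19.43
M3 S238
G01 X28.62 Y16.87 F4153
G01 X21.04 Y20.84
G01 X18.48 Y29.01
G01 X22.45 Y36.59
G01 X30.62 Y39.15
G01 X38.20 Y35.18
G01 X40.76 Y27.01
G01 X36.79 Y19.43
M5
G0 X31.18 Y40.53
M3 S638
G01 X17.69 Y37.97 F1796
G01 X8.73 Y48.37
G01 X13.26 Y61.33
G01 X26.75 Y63.89
G01 X35.71 Y53.49
G01 X31.18 Y40.53
M5
G0 X45.79 Y80.75
M3 S700
G01 X37.66 Y68.44 F731
G01 X39.00 Y24.48
G01 X48.70 Y12.84
M5
G0 X61.04 Y126.71
M3 S700
G01 X58.69 Y130.78 F731
G01 X53.99 Y130.78
G01 X51.64 Y126.71
G01 X53.99 Y122.64
G01 X58.69 Y122.64
G01 X61.04 Y126.71
M5
G0 X0.00 Y0.00

1 u = 1 mm; y_m = 192.49 − y.

[1] `<polygon>` regular polygon, #ff8800→engrave S238 F4153: (36.79,19.43) → (28.62,16.87) → (21.04,20.84) → (18.48,29.01) → (22.45,36.59) → (30.62,39.15) → (38.20,35.18) → (40.76,27.01) → (36.79,19.43) (closed)

[2] `<path>` regular polygon, #ff0000→score S638 F1796: (31.18,40.53) → (17.69,37.97) → (8.73,48.37) → (13.26,61.33) → (26.75,63.89) → (35.71,53.49) → (31.18,40.53) (closed)

[3] `<path>` cubic bezier, #000000→cut S700 F731: (45.79,80.75) → (37.66,68.44) → (39.00,24.48) → (48.70,12.84)

[4] `<circle>` circle, #000000→cut S700 F731: (61.04,126.71) → (58.69,130.78) → (53.99,130.78) → (51.64,126.71) → (53.99,122.64) → (58.69,122.64) → (61.04,126.71) (closed)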